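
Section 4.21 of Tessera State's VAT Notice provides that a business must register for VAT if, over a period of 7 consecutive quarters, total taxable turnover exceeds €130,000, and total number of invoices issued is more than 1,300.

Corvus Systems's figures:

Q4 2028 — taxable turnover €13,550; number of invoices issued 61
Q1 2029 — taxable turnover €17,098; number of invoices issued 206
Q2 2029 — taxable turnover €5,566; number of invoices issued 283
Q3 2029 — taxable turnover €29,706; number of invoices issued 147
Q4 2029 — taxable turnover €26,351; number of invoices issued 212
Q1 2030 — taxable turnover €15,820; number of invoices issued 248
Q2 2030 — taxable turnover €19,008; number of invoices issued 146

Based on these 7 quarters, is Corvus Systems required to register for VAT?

No

Total taxable turnover: €13,550 + €17,098 + €5,566 + €29,706 + €26,351 + €15,820 + €19,008 = €127,099 (≤ €130,000).
Total number of invoices issued: 61 + 206 + 283 + 147 + 212 + 248 + 146 = 1,303 (> 1,300).
The test is 'and': the rule requires both, and at least one is not exceeded.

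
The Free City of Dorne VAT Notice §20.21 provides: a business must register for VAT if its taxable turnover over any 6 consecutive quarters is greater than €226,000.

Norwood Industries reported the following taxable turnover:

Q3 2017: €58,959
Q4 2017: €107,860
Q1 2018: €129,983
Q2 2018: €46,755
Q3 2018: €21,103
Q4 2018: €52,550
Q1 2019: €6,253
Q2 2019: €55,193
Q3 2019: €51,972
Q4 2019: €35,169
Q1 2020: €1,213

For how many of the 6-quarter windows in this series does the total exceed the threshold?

4

Q3 2017–Q4 2018: €58,959 + €107,860 + €129,983 + €46,755 + €21,103 + €52,550 = €417,210 (over)
Q4 2017–Q1 2019: €107,860 + €129,983 + €46,755 + €21,103 + €52,550 + €6,253 = €364,504 (over)
Q1 2018–Q2 2019: €129,983 + €46,755 + €21,103 + €52,550 + €6,253 + €55,193 = €311,837 (over)
Q2 2018–Q3 2019: €46,755 + €21,103 + €52,550 + €6,253 + €55,193 + €51,972 = €233,826 (over)
Q3 2018–Q4 2019: €21,103 + €52,550 + €6,253 + €55,193 + €51,972 + €35,169 = €222,240 (under)
Q4 2018–Q1 2020: €52,550 + €6,253 + €55,193 + €51,972 + €35,169 + €1,213 = €202,350 (under)
4 windows exceed the threshold.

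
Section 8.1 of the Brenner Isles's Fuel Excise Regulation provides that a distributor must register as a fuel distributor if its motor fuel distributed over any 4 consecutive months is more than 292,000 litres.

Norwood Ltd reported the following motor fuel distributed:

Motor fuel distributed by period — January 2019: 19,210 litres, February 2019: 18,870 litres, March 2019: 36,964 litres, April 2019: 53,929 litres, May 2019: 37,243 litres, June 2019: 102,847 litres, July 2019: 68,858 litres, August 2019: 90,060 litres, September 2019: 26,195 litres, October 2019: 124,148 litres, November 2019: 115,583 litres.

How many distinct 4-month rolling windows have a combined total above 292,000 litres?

January 2019–April 2019: 19,210 litres + 18,870 litres + 36,964 litres + 53,929 litres = 128,973 litres (under)
February 2019–May 2019: 18,870 litres + 36,964 litres + 53,929 litres + 37,243 litres = 147,006 litres (under)
March 2019–June 2019: 36,964 litres + 53,929 litres + 37,243 litres + 102,847 litres = 230,983 litres (under)
April 2019–July 2019: 53,929 litres + 37,243 litres + 102,847 litres + 68,858 litres = 262,877 litres (under)
May 2019–August 2019: 37,243 litres + 102,847 litres + 68,858 litres + 90,060 litres = 299,008 litres (over)
June 2019–September 2019: 102,847 litres + 68,858 litres + 90,060 litres + 26,195 litres = 287,960 litres (under)
July 2019–October 2019: 68,858 litres + 90,060 litres + 26,195 litres + 124,148 litres = 309,261 litres (over)
August 2019–November 2019: 90,060 litres + 26,195 litres + 124,148 litres + 115,583 litres = 355,986 litres (over)
3 windows exceed the threshold.

3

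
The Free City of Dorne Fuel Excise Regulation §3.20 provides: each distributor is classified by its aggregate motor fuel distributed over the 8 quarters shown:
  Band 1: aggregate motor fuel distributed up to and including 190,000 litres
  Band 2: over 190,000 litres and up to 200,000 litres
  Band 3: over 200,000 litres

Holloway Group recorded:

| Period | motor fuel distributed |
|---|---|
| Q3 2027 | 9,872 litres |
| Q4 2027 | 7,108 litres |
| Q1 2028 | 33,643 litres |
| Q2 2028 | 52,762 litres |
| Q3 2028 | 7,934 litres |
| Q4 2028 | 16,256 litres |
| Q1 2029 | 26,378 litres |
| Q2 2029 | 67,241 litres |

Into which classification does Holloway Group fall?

Aggregate motor fuel distributed: 9,872 litres + 7,108 litres + 33,643 litres + 52,762 litres + 7,934 litres + 16,256 litres + 26,378 litres + 67,241 litres = 221,194 litres.
221,194 litres > 200,000 litres, so Band 3 applies.

Band 3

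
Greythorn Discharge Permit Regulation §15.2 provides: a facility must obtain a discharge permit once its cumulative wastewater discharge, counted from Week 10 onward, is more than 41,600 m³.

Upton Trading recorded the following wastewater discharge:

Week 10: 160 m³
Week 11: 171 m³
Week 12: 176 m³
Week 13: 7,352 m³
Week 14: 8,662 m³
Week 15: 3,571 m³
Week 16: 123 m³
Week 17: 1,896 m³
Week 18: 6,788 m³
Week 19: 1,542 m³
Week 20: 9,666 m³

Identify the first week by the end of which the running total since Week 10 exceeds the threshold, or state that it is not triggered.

Not triggered

Through Week 10: 160 m³
Through Week 11: 331 m³
Through Week 12: 507 m³
Through Week 13: 7,859 m³
Through Week 14: 16,521 m³
Through Week 15: 20,092 m³
Through Week 16: 20,215 m³
Through Week 17: 22,111 m³
Through Week 18: 28,899 m³
Through Week 19: 30,441 m³
Through Week 20: 40,107 m³
Final cumulative total 40,107 m³ ≤ 41,600 m³; the threshold is never exceeded.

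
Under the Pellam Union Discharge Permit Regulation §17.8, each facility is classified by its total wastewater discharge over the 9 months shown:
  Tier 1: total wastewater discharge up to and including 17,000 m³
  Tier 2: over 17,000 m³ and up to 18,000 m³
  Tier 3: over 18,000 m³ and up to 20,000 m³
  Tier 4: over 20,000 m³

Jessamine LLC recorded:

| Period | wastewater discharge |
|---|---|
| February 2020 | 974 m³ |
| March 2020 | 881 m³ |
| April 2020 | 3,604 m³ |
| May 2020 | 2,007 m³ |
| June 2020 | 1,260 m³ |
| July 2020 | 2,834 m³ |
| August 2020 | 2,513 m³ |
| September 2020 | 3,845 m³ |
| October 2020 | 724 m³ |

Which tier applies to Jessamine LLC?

Total wastewater discharge: 974 m³ + 881 m³ + 3,604 m³ + 2,007 m³ + 1,260 m³ + 2,834 m³ + 2,513 m³ + 3,845 m³ + 724 m³ = 18,642 m³.
18,000 m³ < 18,642 m³ ≤ 20,000 m³, so Tier 3 applies.

Tier 3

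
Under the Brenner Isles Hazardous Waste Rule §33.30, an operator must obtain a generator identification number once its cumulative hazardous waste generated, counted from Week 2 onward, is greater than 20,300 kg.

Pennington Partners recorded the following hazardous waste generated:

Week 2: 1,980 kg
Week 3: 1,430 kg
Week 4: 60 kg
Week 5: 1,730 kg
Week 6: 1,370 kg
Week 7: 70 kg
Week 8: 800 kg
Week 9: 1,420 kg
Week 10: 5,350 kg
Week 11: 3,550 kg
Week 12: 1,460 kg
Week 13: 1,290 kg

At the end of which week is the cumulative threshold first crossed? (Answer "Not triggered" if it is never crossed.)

Week 13

Through Week 2: 1,980 kg
Through Week 3: 3,410 kg
Through Week 4: 3,470 kg
Through Week 5: 5,200 kg
Through Week 6: 6,570 kg
Through Week 7: 6,640 kg
Through Week 8: 7,440 kg
Through Week 9: 8,860 kg
Through Week 10: 14,210 kg
Through Week 11: 17,760 kg
Through Week 12: 19,220 kg
Through Week 13: 20,510 kg ← exceeds threshold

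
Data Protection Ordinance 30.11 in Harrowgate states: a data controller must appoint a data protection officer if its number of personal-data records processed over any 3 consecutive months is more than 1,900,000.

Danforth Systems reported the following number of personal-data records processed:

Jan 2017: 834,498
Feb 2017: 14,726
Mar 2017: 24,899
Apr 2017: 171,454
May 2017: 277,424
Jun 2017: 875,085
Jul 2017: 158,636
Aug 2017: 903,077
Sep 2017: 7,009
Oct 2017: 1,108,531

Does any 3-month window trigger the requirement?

Jan 2017–Mar 2017: 834,498 + 14,726 + 24,899 = 874,123 (under)
Feb 2017–Apr 2017: 14,726 + 24,899 + 171,454 = 211,079 (under)
Mar 2017–May 2017: 24,899 + 171,454 + 277,424 = 473,777 (under)
Apr 2017–Jun 2017: 171,454 + 277,424 + 875,085 = 1,323,963 (under)
May 2017–Jul 2017: 277,424 + 875,085 + 158,636 = 1,311,145 (under)
Jun 2017–Aug 2017: 875,085 + 158,636 + 903,077 = 1,936,798 (over)
Jul 2017–Sep 2017: 158,636 + 903,077 + 7,009 = 1,068,722 (under)
Aug 2017–Oct 2017: 903,077 + 7,009 + 1,108,531 = 2,018,617 (over)
At least one window exceeds 1,900,000.

Yes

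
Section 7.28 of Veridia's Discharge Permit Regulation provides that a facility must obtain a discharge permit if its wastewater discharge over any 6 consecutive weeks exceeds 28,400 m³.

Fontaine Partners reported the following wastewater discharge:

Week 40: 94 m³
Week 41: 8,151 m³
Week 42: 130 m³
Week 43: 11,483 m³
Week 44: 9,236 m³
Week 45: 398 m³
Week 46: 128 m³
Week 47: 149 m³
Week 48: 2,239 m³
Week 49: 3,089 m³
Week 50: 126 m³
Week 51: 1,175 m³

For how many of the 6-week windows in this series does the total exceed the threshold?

Week 40–Week 45: 94 m³ + 8,151 m³ + 130 m³ + 11,483 m³ + 9,236 m³ + 398 m³ = 29,492 m³ (over)
Week 41–Week 46: 8,151 m³ + 130 m³ + 11,483 m³ + 9,236 m³ + 398 m³ + 128 m³ = 29,526 m³ (over)
Week 42–Week 47: 130 m³ + 11,483 m³ + 9,236 m³ + 398 m³ + 128 m³ + 149 m³ = 21,524 m³ (under)
Week 43–Week 48: 11,483 m³ + 9,236 m³ + 398 m³ + 128 m³ + 149 m³ + 2,239 m³ = 23,633 m³ (under)
Week 44–Week 49: 9,236 m³ + 398 m³ + 128 m³ + 149 m³ + 2,239 m³ + 3,089 m³ = 15,239 m³ (under)
Week 45–Week 50: 398 m³ + 128 m³ + 149 m³ + 2,239 m³ + 3,089 m³ + 126 m³ = 6,129 m³ (under)
Week 46–Week 51: 128 m³ + 149 m³ + 2,239 m³ + 3,089 m³ + 126 m³ + 1,175 m³ = 6,906 m³ (under)
2 windows exceed the threshold.

2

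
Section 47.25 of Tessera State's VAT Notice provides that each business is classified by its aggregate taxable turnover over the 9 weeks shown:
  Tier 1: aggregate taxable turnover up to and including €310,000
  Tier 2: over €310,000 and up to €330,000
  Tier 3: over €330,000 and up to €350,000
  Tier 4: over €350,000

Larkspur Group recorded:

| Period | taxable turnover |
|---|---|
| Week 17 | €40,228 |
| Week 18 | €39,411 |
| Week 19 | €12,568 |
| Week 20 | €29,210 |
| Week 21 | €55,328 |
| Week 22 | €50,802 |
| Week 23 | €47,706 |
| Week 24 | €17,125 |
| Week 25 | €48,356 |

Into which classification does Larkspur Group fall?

Tier 3

Aggregate taxable turnover: €40,228 + €39,411 + €12,568 + €29,210 + €55,328 + €50,802 + €47,706 + €17,125 + €48,356 = €340,734.
€330,000 < €340,734 ≤ €350,000, so Tier 3 applies.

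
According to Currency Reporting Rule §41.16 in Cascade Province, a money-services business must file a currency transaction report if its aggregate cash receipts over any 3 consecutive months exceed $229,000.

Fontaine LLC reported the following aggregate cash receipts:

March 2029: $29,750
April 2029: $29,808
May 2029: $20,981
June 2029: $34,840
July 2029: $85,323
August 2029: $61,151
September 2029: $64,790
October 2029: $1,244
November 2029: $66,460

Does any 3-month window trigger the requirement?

March 2029–May 2029: $29,750 + $29,808 + $20,981 = $80,539 (under)
April 2029–June 2029: $29,808 + $20,981 + $34,840 = $85,629 (under)
May 2029–July 2029: $20,981 + $34,840 + $85,323 = $141,144 (under)
June 2029–August 2029: $34,840 + $85,323 + $61,151 = $181,314 (under)
July 2029–September 2029: $85,323 + $61,151 + $64,790 = $211,264 (under)
August 2029–October 2029: $61,151 + $64,790 + $1,244 = $127,185 (under)
September 2029–November 2029: $64,790 + $1,244 + $66,460 = $132,494 (under)
No window exceeds $229,000.

No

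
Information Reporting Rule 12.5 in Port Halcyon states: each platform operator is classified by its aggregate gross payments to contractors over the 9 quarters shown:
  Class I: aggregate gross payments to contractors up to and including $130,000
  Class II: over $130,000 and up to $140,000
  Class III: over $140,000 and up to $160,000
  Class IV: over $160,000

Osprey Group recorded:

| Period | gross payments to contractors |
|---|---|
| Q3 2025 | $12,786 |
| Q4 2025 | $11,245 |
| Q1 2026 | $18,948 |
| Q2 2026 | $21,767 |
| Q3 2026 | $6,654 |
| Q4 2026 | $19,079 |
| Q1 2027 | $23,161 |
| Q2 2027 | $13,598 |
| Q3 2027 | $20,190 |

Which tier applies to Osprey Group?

Class III

Aggregate gross payments to contractors: $12,786 + $11,245 + $18,948 + $21,767 + $6,654 + $19,079 + $23,161 + $13,598 + $20,190 = $147,428.
$140,000 < $147,428 ≤ $160,000, so Class III applies.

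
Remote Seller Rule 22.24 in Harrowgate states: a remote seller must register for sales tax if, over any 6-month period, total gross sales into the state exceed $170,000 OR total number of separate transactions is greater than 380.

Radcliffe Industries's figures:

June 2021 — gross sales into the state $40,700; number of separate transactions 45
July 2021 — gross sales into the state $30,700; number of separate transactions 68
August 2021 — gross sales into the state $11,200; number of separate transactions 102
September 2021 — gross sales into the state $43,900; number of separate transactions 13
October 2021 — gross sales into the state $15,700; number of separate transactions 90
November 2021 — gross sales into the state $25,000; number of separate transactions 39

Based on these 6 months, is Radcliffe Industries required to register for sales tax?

Total gross sales into the state: $40,700 + $30,700 + $11,200 + $43,900 + $15,700 + $25,000 = $167,200 (≤ $170,000).
Total number of separate transactions: 45 + 68 + 102 + 13 + 90 + 39 = 357 (≤ 380).
The test is 'or': neither threshold is exceeded.

No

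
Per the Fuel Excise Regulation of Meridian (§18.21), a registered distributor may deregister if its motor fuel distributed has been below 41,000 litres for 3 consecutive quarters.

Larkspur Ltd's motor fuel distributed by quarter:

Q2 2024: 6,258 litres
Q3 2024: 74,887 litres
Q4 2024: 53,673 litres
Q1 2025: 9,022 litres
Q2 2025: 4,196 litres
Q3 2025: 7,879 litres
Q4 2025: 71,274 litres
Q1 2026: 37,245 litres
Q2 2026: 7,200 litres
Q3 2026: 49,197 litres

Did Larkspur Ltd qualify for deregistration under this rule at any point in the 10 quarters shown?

Quarters below 41,000 litres: Q2 2024, Q1 2025, Q2 2025, Q3 2025, Q1 2026, Q2 2026.
Longest run of consecutive quarters below the threshold: 3.
3 ≥ 3, so Larkspur Ltd became eligible.

Yes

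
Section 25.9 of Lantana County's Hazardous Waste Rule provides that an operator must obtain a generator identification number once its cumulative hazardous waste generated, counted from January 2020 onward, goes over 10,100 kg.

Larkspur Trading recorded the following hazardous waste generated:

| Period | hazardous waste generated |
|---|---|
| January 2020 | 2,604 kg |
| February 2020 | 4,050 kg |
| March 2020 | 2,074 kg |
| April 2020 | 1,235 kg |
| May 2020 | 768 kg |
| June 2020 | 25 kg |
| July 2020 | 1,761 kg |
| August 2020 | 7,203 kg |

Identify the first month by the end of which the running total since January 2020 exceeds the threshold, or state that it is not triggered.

May 2020

Through January 2020: 2,604 kg
Through February 2020: 6,654 kg
Through March 2020: 8,728 kg
Through April 2020: 9,963 kg
Through May 2020: 10,731 kg ← exceeds threshold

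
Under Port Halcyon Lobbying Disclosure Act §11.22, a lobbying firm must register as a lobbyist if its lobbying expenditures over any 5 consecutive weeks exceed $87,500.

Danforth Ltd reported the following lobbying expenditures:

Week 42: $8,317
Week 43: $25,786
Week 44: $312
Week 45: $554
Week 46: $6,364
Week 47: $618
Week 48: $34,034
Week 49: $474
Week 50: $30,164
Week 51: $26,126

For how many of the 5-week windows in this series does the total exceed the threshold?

Week 42–Week 46: $8,317 + $25,786 + $312 + $554 + $6,364 = $41,333 (under)
Week 43–Week 47: $25,786 + $312 + $554 + $6,364 + $618 = $33,634 (under)
Week 44–Week 48: $312 + $554 + $6,364 + $618 + $34,034 = $41,882 (under)
Week 45–Week 49: $554 + $6,364 + $618 + $34,034 + $474 = $42,044 (under)
Week 46–Week 50: $6,364 + $618 + $34,034 + $474 + $30,164 = $71,654 (under)
Week 47–Week 51: $618 + $34,034 + $474 + $30,164 + $26,126 = $91,416 (over)
1 window exceeds the threshold.

1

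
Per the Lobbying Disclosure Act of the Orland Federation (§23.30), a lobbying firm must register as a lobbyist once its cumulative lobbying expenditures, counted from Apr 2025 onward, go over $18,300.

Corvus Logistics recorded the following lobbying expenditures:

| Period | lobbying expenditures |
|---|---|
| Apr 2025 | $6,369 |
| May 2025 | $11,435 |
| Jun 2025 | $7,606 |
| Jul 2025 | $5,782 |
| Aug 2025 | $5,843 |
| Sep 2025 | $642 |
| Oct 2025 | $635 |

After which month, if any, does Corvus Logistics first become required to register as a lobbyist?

Jun 2025

Through Apr 2025: $6,369
Through May 2025: $17,804
Through Jun 2025: $25,410 ← exceeds threshold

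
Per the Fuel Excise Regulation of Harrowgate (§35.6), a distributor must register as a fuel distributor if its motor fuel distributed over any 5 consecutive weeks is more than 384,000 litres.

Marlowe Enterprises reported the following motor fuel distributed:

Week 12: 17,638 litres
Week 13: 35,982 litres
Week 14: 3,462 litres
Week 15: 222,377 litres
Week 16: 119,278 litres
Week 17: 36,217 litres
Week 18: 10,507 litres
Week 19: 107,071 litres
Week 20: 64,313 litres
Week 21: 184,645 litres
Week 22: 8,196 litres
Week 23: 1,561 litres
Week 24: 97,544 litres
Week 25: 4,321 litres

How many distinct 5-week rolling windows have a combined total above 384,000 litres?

Week 12–Week 16: 17,638 litres + 35,982 litres + 3,462 litres + 222,377 litres + 119,278 litres = 398,737 litres (over)
Week 13–Week 17: 35,982 litres + 3,462 litres + 222,377 litres + 119,278 litres + 36,217 litres = 417,316 litres (over)
Week 14–Week 18: 3,462 litres + 222,377 litres + 119,278 litres + 36,217 litres + 10,507 litres = 391,841 litres (over)
Week 15–Week 19: 222,377 litres + 119,278 litres + 36,217 litres + 10,507 litres + 107,071 litres = 495,450 litres (over)
Week 16–Week 20: 119,278 litres + 36,217 litres + 10,507 litres + 107,071 litres + 64,313 litres = 337,386 litres (under)
Week 17–Week 21: 36,217 litres + 10,507 litres + 107,071 litres + 64,313 litres + 184,645 litres = 402,753 litres (over)
Week 18–Week 22: 10,507 litres + 107,071 litres + 64,313 litres + 184,645 litres + 8,196 litres = 374,732 litres (under)
Week 19–Week 23: 107,071 litres + 64,313 litres + 184,645 litres + 8,196 litres + 1,561 litres = 365,786 litres (under)
Week 20–Week 24: 64,313 litres + 184,645 litres + 8,196 litres + 1,561 litres + 97,544 litres = 356,259 litres (under)
Week 21–Week 25: 184,645 litres + 8,196 litres + 1,561 litres + 97,544 litres + 4,321 litres = 296,267 litres (under)
5 windows exceed the threshold.

5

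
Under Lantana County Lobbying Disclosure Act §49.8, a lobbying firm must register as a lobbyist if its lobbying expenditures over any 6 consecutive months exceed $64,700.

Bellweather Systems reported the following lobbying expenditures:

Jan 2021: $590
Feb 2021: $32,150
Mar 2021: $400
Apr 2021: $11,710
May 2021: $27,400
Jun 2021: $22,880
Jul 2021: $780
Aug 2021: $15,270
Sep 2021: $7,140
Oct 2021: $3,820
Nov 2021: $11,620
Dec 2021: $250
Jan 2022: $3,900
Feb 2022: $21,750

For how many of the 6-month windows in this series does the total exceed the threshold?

5

Jan 2021–Jun 2021: $590 + $32,150 + $400 + $11,710 + $27,400 + $22,880 = $95,130 (over)
Feb 2021–Jul 2021: $32,150 + $400 + $11,710 + $27,400 + $22,880 + $780 = $95,320 (over)
Mar 2021–Aug 2021: $400 + $11,710 + $27,400 + $22,880 + $780 + $15,270 = $78,440 (over)
Apr 2021–Sep 2021: $11,710 + $27,400 + $22,880 + $780 + $15,270 + $7,140 = $85,180 (over)
May 2021–Oct 2021: $27,400 + $22,880 + $780 + $15,270 + $7,140 + $3,820 = $77,290 (over)
Jun 2021–Nov 2021: $22,880 + $780 + $15,270 + $7,140 + $3,820 + $11,620 = $61,510 (under)
Jul 2021–Dec 2021: $780 + $15,270 + $7,140 + $3,820 + $11,620 + $250 = $38,880 (under)
Aug 2021–Jan 2022: $15,270 + $7,140 + $3,820 + $11,620 + $250 + $3,900 = $42,000 (under)
Sep 2021–Feb 2022: $7,140 + $3,820 + $11,620 + $250 + $3,900 + $21,750 = $48,480 (under)
5 windows exceed the threshold.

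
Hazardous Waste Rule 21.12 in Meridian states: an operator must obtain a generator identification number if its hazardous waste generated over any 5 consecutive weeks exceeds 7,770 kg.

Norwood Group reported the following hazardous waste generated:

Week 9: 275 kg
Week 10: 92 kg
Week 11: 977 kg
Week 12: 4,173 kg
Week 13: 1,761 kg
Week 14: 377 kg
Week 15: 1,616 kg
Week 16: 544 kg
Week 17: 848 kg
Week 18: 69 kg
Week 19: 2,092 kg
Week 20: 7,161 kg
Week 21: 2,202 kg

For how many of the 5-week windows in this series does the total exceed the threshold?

4

Week 9–Week 13: 275 kg + 92 kg + 977 kg + 4,173 kg + 1,761 kg = 7,278 kg (under)
Week 10–Week 14: 92 kg + 977 kg + 4,173 kg + 1,761 kg + 377 kg = 7,380 kg (under)
Week 11–Week 15: 977 kg + 4,173 kg + 1,761 kg + 377 kg + 1,616 kg = 8,904 kg (over)
Week 12–Week 16: 4,173 kg + 1,761 kg + 377 kg + 1,616 kg + 544 kg = 8,471 kg (over)
Week 13–Week 17: 1,761 kg + 377 kg + 1,616 kg + 544 kg + 848 kg = 5,146 kg (under)
Week 14–Week 18: 377 kg + 1,616 kg + 544 kg + 848 kg + 69 kg = 3,454 kg (under)
Week 15–Week 19: 1,616 kg + 544 kg + 848 kg + 69 kg + 2,092 kg = 5,169 kg (under)
Week 16–Week 20: 544 kg + 848 kg + 69 kg + 2,092 kg + 7,161 kg = 10,714 kg (over)
Week 17–Week 21: 848 kg + 69 kg + 2,092 kg + 7,161 kg + 2,202 kg = 12,372 kg (over)
4 windows exceed the threshold.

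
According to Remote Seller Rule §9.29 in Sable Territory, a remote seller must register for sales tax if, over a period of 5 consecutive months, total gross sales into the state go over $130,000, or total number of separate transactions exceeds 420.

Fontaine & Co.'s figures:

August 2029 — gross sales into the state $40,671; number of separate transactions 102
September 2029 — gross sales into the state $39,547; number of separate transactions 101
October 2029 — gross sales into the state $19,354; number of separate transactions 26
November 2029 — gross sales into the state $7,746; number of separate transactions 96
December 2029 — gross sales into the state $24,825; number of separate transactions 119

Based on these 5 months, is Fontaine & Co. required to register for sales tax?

Total gross sales into the state: $40,671 + $39,547 + $19,354 + $7,746 + $24,825 = $132,143 (> $130,000).
Total number of separate transactions: 102 + 101 + 26 + 96 + 119 = 444 (> 420).
The test is 'or': at least one threshold is exceeded.

Yes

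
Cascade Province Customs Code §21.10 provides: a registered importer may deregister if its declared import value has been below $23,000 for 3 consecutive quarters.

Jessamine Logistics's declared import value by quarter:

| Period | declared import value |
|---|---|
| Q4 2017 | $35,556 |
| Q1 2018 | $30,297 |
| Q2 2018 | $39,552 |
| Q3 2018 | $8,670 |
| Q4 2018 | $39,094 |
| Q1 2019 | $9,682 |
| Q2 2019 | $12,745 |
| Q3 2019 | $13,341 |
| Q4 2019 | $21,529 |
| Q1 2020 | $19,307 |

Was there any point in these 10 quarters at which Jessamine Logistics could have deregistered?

Yes

Quarters below $23,000: Q3 2018, Q1 2019, Q2 2019, Q3 2019, Q4 2019, Q1 2020.
Longest run of consecutive quarters below the threshold: 5.
5 ≥ 3, so Jessamine Logistics became eligible.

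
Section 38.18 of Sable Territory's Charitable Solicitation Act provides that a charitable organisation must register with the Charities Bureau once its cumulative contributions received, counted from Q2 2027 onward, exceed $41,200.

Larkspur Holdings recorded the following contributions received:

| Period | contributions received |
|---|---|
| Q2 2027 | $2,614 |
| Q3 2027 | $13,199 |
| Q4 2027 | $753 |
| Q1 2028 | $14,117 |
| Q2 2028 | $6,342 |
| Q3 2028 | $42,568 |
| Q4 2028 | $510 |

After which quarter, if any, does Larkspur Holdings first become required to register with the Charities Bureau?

Through Q2 2027: $2,614
Through Q3 2027: $15,813
Through Q4 2027: $16,566
Through Q1 2028: $30,683
Through Q2 2028: $37,025
Through Q3 2028: $79,593 ← exceeds threshold

Q3 2028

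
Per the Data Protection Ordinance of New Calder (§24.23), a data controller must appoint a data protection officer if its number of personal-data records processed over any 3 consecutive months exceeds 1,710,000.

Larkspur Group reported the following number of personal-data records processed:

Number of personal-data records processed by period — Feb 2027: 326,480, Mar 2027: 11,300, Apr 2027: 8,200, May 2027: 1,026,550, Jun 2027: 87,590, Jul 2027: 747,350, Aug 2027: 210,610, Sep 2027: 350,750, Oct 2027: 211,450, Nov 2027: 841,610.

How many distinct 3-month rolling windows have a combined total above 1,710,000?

1

Feb 2027–Apr 2027: 326,480 + 11,300 + 8,200 = 345,980 (under)
Mar 2027–May 2027: 11,300 + 8,200 + 1,026,550 = 1,046,050 (under)
Apr 2027–Jun 2027: 8,200 + 1,026,550 + 87,590 = 1,122,340 (under)
May 2027–Jul 2027: 1,026,550 + 87,590 + 747,350 = 1,861,490 (over)
Jun 2027–Aug 2027: 87,590 + 747,350 + 210,610 = 1,045,550 (under)
Jul 2027–Sep 2027: 747,350 + 210,610 + 350,750 = 1,308,710 (under)
Aug 2027–Oct 2027: 210,610 + 350,750 + 211,450 = 772,810 (under)
Sep 2027–Nov 2027: 350,750 + 211,450 + 841,610 = 1,403,810 (under)
1 window exceeds the threshold.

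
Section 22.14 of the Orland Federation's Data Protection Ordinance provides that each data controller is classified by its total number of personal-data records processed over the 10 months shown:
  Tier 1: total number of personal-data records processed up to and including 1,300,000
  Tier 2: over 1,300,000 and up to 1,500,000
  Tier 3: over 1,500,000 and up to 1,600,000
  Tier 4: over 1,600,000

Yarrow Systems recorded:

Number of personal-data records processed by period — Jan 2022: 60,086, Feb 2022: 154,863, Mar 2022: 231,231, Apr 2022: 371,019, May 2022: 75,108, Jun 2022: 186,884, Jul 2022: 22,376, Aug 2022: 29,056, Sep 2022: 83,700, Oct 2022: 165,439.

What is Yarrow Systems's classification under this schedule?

Total number of personal-data records processed: 60,086 + 154,863 + 231,231 + 371,019 + 75,108 + 186,884 + 22,376 + 29,056 + 83,700 + 165,439 = 1,379,762.
1,300,000 < 1,379,762 ≤ 1,500,000, so Tier 2 applies.

Tier 2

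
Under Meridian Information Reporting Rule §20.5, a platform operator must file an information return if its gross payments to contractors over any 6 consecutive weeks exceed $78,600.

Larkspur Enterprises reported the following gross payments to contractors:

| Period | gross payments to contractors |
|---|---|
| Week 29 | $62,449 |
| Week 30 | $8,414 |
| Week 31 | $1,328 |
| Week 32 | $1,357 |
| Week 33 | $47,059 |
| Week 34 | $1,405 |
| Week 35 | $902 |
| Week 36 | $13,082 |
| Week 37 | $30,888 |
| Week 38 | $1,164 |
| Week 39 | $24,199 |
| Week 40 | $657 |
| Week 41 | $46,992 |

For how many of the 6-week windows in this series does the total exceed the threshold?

Week 29–Week 34: $62,449 + $8,414 + $1,328 + $1,357 + $47,059 + $1,405 = $122,012 (over)
Week 30–Week 35: $8,414 + $1,328 + $1,357 + $47,059 + $1,405 + $902 = $60,465 (under)
Week 31–Week 36: $1,328 + $1,357 + $47,059 + $1,405 + $902 + $13,082 = $65,133 (under)
Week 32–Week 37: $1,357 + $47,059 + $1,405 + $902 + $13,082 + $30,888 = $94,693 (over)
Week 33–Week 38: $47,059 + $1,405 + $902 + $13,082 + $30,888 + $1,164 = $94,500 (over)
Week 34–Week 39: $1,405 + $902 + $13,082 + $30,888 + $1,164 + $24,199 = $71,640 (under)
Week 35–Week 40: $902 + $13,082 + $30,888 + $1,164 + $24,199 + $657 = $70,892 (under)
Week 36–Week 41: $13,082 + $30,888 + $1,164 + $24,199 + $657 + $46,992 = $116,982 (over)
4 windows exceed the threshold.

4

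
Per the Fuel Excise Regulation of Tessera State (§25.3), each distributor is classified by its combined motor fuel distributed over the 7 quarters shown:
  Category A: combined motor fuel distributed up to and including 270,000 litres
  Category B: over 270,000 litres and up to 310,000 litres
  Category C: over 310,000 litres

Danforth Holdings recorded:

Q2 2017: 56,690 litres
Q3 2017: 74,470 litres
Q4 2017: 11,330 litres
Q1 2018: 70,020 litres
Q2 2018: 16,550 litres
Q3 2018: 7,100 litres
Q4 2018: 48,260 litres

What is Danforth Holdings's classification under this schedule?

Combined motor fuel distributed: 56,690 litres + 74,470 litres + 11,330 litres + 70,020 litres + 16,550 litres + 7,100 litres + 48,260 litres = 284,420 litres.
270,000 litres < 284,420 litres ≤ 310,000 litres, so Category B applies.

Category B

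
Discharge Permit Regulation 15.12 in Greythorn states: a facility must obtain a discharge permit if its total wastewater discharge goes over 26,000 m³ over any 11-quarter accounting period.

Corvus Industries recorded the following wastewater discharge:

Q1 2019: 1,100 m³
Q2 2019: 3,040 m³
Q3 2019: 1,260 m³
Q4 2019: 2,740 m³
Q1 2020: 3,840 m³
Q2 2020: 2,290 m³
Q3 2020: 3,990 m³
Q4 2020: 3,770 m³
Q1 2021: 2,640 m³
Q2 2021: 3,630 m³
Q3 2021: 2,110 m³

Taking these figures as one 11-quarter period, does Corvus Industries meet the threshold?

Yes

Total wastewater discharge: 1,100 m³ + 3,040 m³ + 1,260 m³ + 2,740 m³ + 3,840 m³ + 2,290 m³ + 3,990 m³ + 3,770 m³ + 2,640 m³ + 3,630 m³ + 2,110 m³ = 30,410 m³.
30,410 m³ > 26,000 m³, so the threshold is exceeded.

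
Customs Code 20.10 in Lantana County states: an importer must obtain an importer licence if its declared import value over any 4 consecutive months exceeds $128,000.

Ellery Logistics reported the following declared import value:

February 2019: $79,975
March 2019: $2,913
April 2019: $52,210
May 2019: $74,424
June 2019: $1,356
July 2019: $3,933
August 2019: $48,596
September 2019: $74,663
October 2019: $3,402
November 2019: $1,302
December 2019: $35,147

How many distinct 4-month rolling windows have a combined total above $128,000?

6

February 2019–May 2019: $79,975 + $2,913 + $52,210 + $74,424 = $209,522 (over)
March 2019–June 2019: $2,913 + $52,210 + $74,424 + $1,356 = $130,903 (over)
April 2019–July 2019: $52,210 + $74,424 + $1,356 + $3,933 = $131,923 (over)
May 2019–August 2019: $74,424 + $1,356 + $3,933 + $48,596 = $128,309 (over)
June 2019–September 2019: $1,356 + $3,933 + $48,596 + $74,663 = $128,548 (over)
July 2019–October 2019: $3,933 + $48,596 + $74,663 + $3,402 = $130,594 (over)
August 2019–November 2019: $48,596 + $74,663 + $3,402 + $1,302 = $127,963 (under)
September 2019–December 2019: $74,663 + $3,402 + $1,302 + $35,147 = $114,514 (under)
6 windows exceed the threshold.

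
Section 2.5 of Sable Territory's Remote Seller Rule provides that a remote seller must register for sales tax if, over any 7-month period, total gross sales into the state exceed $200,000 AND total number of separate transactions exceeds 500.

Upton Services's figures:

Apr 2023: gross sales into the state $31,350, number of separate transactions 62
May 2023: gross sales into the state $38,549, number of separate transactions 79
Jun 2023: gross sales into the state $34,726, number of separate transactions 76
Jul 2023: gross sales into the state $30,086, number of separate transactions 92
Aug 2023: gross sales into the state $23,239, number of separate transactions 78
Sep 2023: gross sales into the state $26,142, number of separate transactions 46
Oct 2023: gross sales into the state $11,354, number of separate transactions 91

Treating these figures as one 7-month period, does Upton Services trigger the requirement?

No

Total gross sales into the state: $31,350 + $38,549 + $34,726 + $30,086 + $23,239 + $26,142 + $11,354 = $195,446 (≤ $200,000).
Total number of separate transactions: 62 + 79 + 76 + 92 + 78 + 46 + 91 = 524 (> 500).
The test is 'and': the rule requires both, and at least one is not exceeded.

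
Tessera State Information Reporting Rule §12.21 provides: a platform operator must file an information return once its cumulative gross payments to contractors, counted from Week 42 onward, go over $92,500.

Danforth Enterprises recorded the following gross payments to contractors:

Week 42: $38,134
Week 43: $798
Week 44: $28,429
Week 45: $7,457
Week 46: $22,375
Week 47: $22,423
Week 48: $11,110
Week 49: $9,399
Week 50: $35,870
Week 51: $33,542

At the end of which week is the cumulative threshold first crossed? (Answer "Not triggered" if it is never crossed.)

Through Week 42: $38,134
Through Week 43: $38,932
Through Week 44: $67,361
Through Week 45: $74,818
Through Week 46: $97,193 ← exceeds threshold

Week 46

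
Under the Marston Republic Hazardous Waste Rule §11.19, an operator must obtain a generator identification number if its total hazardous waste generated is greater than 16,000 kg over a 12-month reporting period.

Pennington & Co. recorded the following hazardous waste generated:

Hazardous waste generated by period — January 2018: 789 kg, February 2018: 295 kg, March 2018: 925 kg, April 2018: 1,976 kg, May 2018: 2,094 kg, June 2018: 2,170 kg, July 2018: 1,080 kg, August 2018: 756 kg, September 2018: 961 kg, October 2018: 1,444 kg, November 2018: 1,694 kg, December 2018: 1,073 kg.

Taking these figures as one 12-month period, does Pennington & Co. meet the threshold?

No

Total hazardous waste generated: 789 kg + 295 kg + 925 kg + 1,976 kg + 2,094 kg + 2,170 kg + 1,080 kg + 756 kg + 961 kg + 1,444 kg + 1,694 kg + 1,073 kg = 15,257 kg.
15,257 kg ≤ 16,000 kg, so the threshold is not exceeded.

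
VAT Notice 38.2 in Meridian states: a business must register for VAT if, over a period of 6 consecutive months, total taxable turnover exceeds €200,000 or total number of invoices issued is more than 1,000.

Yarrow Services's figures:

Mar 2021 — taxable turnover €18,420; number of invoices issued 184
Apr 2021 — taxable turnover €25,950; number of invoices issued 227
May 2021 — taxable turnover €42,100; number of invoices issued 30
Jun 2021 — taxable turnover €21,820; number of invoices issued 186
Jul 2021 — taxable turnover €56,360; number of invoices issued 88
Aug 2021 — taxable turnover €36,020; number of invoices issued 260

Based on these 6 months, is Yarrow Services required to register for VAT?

Yes

Total taxable turnover: €18,420 + €25,950 + €42,100 + €21,820 + €56,360 + €36,020 = €200,670 (> €200,000).
Total number of invoices issued: 184 + 227 + 30 + 186 + 88 + 260 = 975 (≤ 1,000).
The test is 'or': at least one threshold is exceeded.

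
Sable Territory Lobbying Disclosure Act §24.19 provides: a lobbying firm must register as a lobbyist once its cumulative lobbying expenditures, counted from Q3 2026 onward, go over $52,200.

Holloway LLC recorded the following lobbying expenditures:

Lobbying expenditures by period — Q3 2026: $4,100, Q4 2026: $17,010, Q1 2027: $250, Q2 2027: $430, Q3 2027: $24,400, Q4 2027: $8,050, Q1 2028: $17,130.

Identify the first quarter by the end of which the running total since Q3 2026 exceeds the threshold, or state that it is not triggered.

Q4 2027

Through Q3 2026: $4,100
Through Q4 2026: $21,110
Through Q1 2027: $21,360
Through Q2 2027: $21,790
Through Q3 2027: $46,190
Through Q4 2027: $54,240 ← exceeds threshold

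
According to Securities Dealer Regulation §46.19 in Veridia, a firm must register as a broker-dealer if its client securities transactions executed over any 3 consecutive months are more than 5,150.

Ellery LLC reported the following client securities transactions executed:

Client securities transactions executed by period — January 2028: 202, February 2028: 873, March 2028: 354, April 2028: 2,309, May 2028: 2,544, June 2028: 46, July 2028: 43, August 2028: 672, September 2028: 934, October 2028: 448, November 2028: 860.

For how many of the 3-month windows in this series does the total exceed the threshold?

1

January 2028–March 2028: 202 + 873 + 354 = 1,429 (under)
February 2028–April 2028: 873 + 354 + 2,309 = 3,536 (under)
March 2028–May 2028: 354 + 2,309 + 2,544 = 5,207 (over)
April 2028–June 2028: 2,309 + 2,544 + 46 = 4,899 (under)
May 2028–July 2028: 2,544 + 46 + 43 = 2,633 (under)
June 2028–August 2028: 46 + 43 + 672 = 761 (under)
July 2028–September 2028: 43 + 672 + 934 = 1,649 (under)
August 2028–October 2028: 672 + 934 + 448 = 2,054 (under)
September 2028–November 2028: 934 + 448 + 860 = 2,242 (under)
1 window exceeds the threshold.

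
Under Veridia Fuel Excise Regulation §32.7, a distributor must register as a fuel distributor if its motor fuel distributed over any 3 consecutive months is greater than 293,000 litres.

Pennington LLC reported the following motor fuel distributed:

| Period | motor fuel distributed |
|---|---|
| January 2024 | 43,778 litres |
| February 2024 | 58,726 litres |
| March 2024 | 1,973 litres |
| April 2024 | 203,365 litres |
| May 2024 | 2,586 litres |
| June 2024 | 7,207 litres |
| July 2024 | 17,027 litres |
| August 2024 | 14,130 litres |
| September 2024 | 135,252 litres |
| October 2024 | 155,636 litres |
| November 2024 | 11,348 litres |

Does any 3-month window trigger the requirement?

Yes

January 2024–March 2024: 43,778 litres + 58,726 litres + 1,973 litres = 104,477 litres (under)
February 2024–April 2024: 58,726 litres + 1,973 litres + 203,365 litres = 264,064 litres (under)
March 2024–May 2024: 1,973 litres + 203,365 litres + 2,586 litres = 207,924 litres (under)
April 2024–June 2024: 203,365 litres + 2,586 litres + 7,207 litres = 213,158 litres (under)
May 2024–July 2024: 2,586 litres + 7,207 litres + 17,027 litres = 26,820 litres (under)
June 2024–August 2024: 7,207 litres + 17,027 litres + 14,130 litres = 38,364 litres (under)
July 2024–September 2024: 17,027 litres + 14,130 litres + 135,252 litres = 166,409 litres (under)
August 2024–October 2024: 14,130 litres + 135,252 litres + 155,636 litres = 305,018 litres (over)
September 2024–November 2024: 135,252 litres + 155,636 litres + 11,348 litres = 302,236 litres (over)
At least one window exceeds 293,000 litres.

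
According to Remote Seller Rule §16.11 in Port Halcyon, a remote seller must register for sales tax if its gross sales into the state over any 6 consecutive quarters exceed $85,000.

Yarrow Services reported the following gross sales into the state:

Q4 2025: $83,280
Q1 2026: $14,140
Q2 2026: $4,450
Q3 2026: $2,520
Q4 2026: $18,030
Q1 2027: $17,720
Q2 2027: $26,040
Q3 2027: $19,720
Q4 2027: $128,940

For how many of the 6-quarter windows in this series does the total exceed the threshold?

Q4 2025–Q1 2027: $83,280 + $14,140 + $4,450 + $2,520 + $18,030 + $17,720 = $140,140 (over)
Q1 2026–Q2 2027: $14,140 + $4,450 + $2,520 + $18,030 + $17,720 + $26,040 = $82,900 (under)
Q2 2026–Q3 2027: $4,450 + $2,520 + $18,030 + $17,720 + $26,040 + $19,720 = $88,480 (over)
Q3 2026–Q4 2027: $2,520 + $18,030 + $17,720 + $26,040 + $19,720 + $128,940 = $212,970 (over)
3 windows exceed the threshold.

3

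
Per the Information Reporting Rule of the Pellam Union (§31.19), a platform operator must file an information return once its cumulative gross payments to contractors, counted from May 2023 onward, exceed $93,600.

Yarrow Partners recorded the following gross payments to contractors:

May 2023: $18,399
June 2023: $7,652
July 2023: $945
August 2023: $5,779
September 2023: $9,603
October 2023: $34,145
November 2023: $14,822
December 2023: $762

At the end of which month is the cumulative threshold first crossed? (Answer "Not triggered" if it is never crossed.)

Through May 2023: $18,399
Through June 2023: $26,051
Through July 2023: $26,996
Through August 2023: $32,775
Through September 2023: $42,378
Through October 2023: $76,523
Through November 2023: $91,345
Through December 2023: $92,107
Final cumulative total $92,107 ≤ $93,600; the threshold is never exceeded.

Not triggered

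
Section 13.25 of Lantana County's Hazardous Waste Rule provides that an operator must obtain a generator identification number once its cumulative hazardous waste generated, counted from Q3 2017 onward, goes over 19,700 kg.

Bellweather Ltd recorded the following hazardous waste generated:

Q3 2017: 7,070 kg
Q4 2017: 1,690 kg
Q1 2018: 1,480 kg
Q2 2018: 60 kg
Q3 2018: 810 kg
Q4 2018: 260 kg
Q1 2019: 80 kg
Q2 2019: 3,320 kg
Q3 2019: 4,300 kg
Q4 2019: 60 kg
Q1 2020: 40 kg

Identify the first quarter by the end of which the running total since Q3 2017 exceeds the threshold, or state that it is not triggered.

Not triggered

Through Q3 2017: 7,070 kg
Through Q4 2017: 8,760 kg
Through Q1 2018: 10,240 kg
Through Q2 2018: 10,300 kg
Through Q3 2018: 11,110 kg
Through Q4 2018: 11,370 kg
Through Q1 2019: 11,450 kg
Through Q2 2019: 14,770 kg
Through Q3 2019: 19,070 kg
Through Q4 2019: 19,130 kg
Through Q1 2020: 19,170 kg
Final cumulative total 19,170 kg ≤ 19,700 kg; the threshold is never exceeded.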